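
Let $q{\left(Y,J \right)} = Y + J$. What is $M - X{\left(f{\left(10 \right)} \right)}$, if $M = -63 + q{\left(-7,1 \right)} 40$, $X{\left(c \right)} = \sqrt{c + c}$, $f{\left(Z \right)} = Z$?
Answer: $-303 - 2 \sqrt{5} \approx -307.47$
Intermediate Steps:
$q{\left(Y,J \right)} = J + Y$
$X{\left(c \right)} = \sqrt{2} \sqrt{c}$ ($X{\left(c \right)} = \sqrt{2 c} = \sqrt{2} \sqrt{c}$)
$M = -303$ ($M = -63 + \left(1 - 7\right) 40 = -63 - 240 = -303$)
$M - X{\left(f{\left(10 \right)} \right)} = -303 - \sqrt{2} \sqrt{10} = -303 - 2 \sqrt{5}$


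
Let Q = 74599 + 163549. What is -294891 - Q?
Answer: -533039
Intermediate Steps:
Q = 238148
-294891 - Q = -294891 - 1*238148 = -294891 - 238148 = -533039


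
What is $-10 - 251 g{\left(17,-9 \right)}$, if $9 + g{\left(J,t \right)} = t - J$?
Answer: $8775$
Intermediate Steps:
$g{\left(J,t \right)} = -9 + t - J$ ($g{\left(J,t \right)} = -9 - \left(J - t\right) = -9 + t - J$)
$-10 - 251 g{\left(17,-9 \right)} = -10 - 251 \left(-9 - 9 - 17\right) = -10 - -8785 = -10 + 8785 = 8775$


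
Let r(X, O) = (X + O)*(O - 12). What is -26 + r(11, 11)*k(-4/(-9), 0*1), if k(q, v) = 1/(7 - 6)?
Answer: -48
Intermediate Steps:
k(q, v) = 1 (k(q, v) = 1/1 = 1)
r(X, O) = (-12 + O)*(O + X) (r(X, O) = (O + X)*(-12 + O) = (-12 + O)*(O + X))
-26 + r(11, 11)*k(-4/(-9), 0*1) = -26 + (11² - 12*11 - 12*11 + 11*11)*1 = -26 + (121 - 132 - 132 + 121)*1 = -26 - 22*1 = -26 - 22 = -48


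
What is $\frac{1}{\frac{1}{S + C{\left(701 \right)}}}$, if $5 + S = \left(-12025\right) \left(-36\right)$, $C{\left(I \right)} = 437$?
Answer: $433332$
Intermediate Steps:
$S = 432895$ ($S = -5 - -432900 = -5 + 432900 = 432895$)
$\frac{1}{\frac{1}{S + C{\left(701 \right)}}} = \frac{1}{\frac{1}{432895 + 437}} = \frac{1}{\frac{1}{433332}} = 433332$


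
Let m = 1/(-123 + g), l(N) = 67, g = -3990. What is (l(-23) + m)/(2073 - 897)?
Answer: 137785/2418444 ≈ 0.056973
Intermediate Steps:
m = -1/4113 (m = 1/(-123 - 3990) = 1/(-4113) = -1/4113 ≈ -0.00024313)
(l(-23) + m)/(2073 - 897) = (67 - 1/4113)/(2073 - 897) = (275570/4113)/1176 = (275570/4113)*(1/1176) = 137785/2418444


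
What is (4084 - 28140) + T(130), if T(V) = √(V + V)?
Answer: -24056 + 2*√65 ≈ -24040.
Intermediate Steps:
T(V) = √2*√V (T(V) = √(2*V) = √2*√V)
(4084 - 28140) + T(130) = (4084 - 28140) + √2*√130 = -24056 + 2*√65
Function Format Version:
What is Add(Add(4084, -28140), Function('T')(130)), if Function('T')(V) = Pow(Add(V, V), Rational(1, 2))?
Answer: Add(-24056, Mul(2, Pow(65, Rational(1, 2)))) ≈ -24040.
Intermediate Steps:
Function('T')(V) = Mul(Pow(2, Rational(1, 2)), Pow(V, Rational(1, 2))) (Function('T')(V) = Pow(Mul(2, V), Rational(1, 2)) = Mul(Pow(2, Rational(1, 2)), Pow(V, Rational(1, 2))))
Add(Add(4084, -28140), Function('T')(130)) = Add(Add(4084, -28140), Mul(Pow(2, Rational(1, 2)), Pow(130, Rational(1, 2)))) = Add(-24056, Mul(2, Pow(65, Rational(1, 2))))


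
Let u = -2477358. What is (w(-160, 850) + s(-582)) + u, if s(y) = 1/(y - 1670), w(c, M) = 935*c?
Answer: -5915909417/2252 ≈ -2.6270e+6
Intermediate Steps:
s(y) = 1/(-1670 + y)
(w(-160, 850) + s(-582)) + u = (935*(-160) + 1/(-1670 - 582)) - 2477358 = (-149600 + 1/(-2252)) - 2477358 = (-149600 - 1/2252) - 2477358 = -336899201/2252 - 2477358 = -5915909417/2252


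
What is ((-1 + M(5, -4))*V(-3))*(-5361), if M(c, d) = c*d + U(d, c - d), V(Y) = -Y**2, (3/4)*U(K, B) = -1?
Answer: -1077561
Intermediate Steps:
U(K, B) = -4/3 (U(K, B) = (4/3)*(-1) = -4/3)
M(c, d) = -4/3 + c*d (M(c, d) = c*d - 4/3 = -4/3 + c*d)
((-1 + M(5, -4))*V(-3))*(-5361) = ((-1 + (-4/3 + 5*(-4)))*(-1*(-3)**2))*(-5361) = ((-1 + (-4/3 - 20))*(-1*9))*(-5361) = ((-1 - 64/3)*(-9))*(-5361) = -67/3*(-9)*(-5361) = 201*(-5361) = -1077561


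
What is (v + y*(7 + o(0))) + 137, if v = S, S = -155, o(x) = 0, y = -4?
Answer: -46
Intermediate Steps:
v = -155
(v + y*(7 + o(0))) + 137 = (-155 - 4*(7 + 0)) + 137 = (-155 - 4*7) + 137 = (-155 - 28) + 137 = -183 + 137 = -46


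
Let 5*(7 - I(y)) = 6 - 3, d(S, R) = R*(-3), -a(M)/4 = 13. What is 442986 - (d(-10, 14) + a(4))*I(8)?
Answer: 2217938/5 ≈ 4.4359e+5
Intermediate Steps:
a(M) = -52 (a(M) = -4*13 = -52)
d(S, R) = -3*R
I(y) = 32/5 (I(y) = 7 - (6 - 3)/5 = 7 - ⅕*3 = 7 - ⅗ = 32/5)
442986 - (d(-10, 14) + a(4))*I(8) = 442986 - (-3*14 - 52)*32/5 = 442986 - (-42 - 52)*32/5 = 442986 - (-94)*32/5 = 442986 - 1*(-3008/5) = 442986 + 3008/5 = 2217938/5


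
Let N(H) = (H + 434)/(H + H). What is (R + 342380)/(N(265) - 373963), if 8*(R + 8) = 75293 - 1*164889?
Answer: -175521425/198199691 ≈ -0.88558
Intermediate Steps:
N(H) = (434 + H)/(2*H) (N(H) = (434 + H)/((2*H)) = (434 + H)*(1/(2*H)) = (434 + H)/(2*H))
R = -22415/2 (R = -8 + (75293 - 1*164889)/8 = -8 + (75293 - 164889)/8 = -8 + (⅛)*(-89596) = -8 - 22399/2 = -22415/2 ≈ -11208.)
(R + 342380)/(N(265) - 373963) = (-22415/2 + 342380)/((½)*(434 + 265)/265 - 373963) = 662345/(2*((½)*(1/265)*699 - 373963)) = 662345/(2*(699/530 - 373963)) = 662345/(2*(-198199691/530)) = (662345/2)*(-530/198199691) = -175521425/198199691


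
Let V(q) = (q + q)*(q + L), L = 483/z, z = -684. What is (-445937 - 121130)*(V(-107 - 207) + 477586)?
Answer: -21825060911741/57 ≈ -3.8290e+11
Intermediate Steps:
L = -161/228 (L = 483/(-684) = 483*(-1/684) = -161/228 ≈ -0.70614)
V(q) = 2*q*(-161/228 + q) (V(q) = (q + q)*(q - 161/228) = (2*q)*(-161/228 + q) = 2*q*(-161/228 + q))
(-445937 - 121130)*(V(-107 - 207) + 477586) = (-445937 - 121130)*((-107 - 207)*(-161 + 228*(-107 - 207))/114 + 477586) = -567067*((1/114)*(-314)*(-161 + 228*(-314)) + 477586) = -567067*((1/114)*(-314)*(-161 - 71592) + 477586) = -567067*((1/114)*(-314)*(-71753) + 477586) = -567067*(11265221/57 + 477586) = -567067*38487623/57 = -21825060911741/57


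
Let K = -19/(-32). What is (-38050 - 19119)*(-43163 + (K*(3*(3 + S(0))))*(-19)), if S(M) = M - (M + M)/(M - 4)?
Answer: 79148479585/32 ≈ 2.4734e+9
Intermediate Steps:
K = 19/32 (K = -19*(-1/32) = 19/32 ≈ 0.59375)
S(M) = M - 2*M/(-4 + M)
(-38050 - 19119)*(-43163 + (K*(3*(3 + S(0))))*(-19)) = (-38050 - 19119)*(-43163 + (19*(3*(3 + 0*(-6 + 0)/(-4 + 0)))/32)*(-19)) = -57169*(-43163 + (19*(3*(3 + 0*(-6)/(-4)))/32)*(-19)) = -57169*(-43163 + (19*(3*(3 + 0*(-1/4)*(-6)))/32)*(-19)) = -57169*(-43163 + (19*(3*(3 + 0))/32)*(-19)) = -57169*(-43163 + (19*(3*3)/32)*(-19)) = -57169*(-43163 + ((19/32)*9)*(-19)) = -57169*(-43163 + (171/32)*(-19)) = -57169*(-43163 - 3249/32) = -57169*(-1384465/32) = 79148479585/32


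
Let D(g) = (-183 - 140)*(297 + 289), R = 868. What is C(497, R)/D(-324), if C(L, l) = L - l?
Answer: 371/189278 ≈ 0.0019601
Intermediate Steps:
D(g) = -189278 (D(g) = -323*586 = -189278)
C(497, R)/D(-324) = (497 - 1*868)/(-189278) = (497 - 868)*(-1/189278) = -371*(-1/189278) = 371/189278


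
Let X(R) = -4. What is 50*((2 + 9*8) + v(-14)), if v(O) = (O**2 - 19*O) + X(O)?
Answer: 26600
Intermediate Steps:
v(O) = -4 + O**2 - 19*O (v(O) = (O**2 - 19*O) - 4 = -4 + O**2 - 19*O)
50*((2 + 9*8) + v(-14)) = 50*((2 + 9*8) + (-4 + (-14)**2 - 19*(-14))) = 50*((2 + 72) + (-4 + 196 + 266)) = 50*(74 + 458) = 50*532 = 26600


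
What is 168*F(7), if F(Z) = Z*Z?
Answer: 8232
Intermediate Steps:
F(Z) = Z²
168*F(7) = 168*7² = 168*49 = 8232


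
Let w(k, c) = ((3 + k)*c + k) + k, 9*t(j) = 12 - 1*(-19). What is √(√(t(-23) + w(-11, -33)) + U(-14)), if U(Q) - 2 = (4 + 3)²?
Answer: 10*√6/3 ≈ 8.1650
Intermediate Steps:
t(j) = 31/9 (t(j) = (12 - 1*(-19))/9 = (12 + 19)/9 = (⅑)*31 = 31/9)
w(k, c) = 2*k + c*(3 + k) (w(k, c) = (c*(3 + k) + k) + k = (k + c*(3 + k)) + k = 2*k + c*(3 + k))
U(Q) = 51 (U(Q) = 2 + (4 + 3)² = 2 + 7² = 2 + 49 = 51)
√(√(t(-23) + w(-11, -33)) + U(-14)) = √(√(31/9 + (2*(-11) + 3*(-33) - 33*(-11))) + 51) = √(√(31/9 + (-22 - 99 + 363)) + 51) = √(√(31/9 + 242) + 51) = √(√(2209/9) + 51) = √(47/3 + 51) = √(200/3) = 10*√6/3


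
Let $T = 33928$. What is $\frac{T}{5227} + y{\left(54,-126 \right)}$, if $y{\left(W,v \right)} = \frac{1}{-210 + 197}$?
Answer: $\frac{435837}{67951} \approx 6.414$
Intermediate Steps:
$y{\left(W,v \right)} = - \frac{1}{13}$ ($y{\left(W,v \right)} = \frac{1}{-13} = - \frac{1}{13}$)
$\frac{T}{5227} + y{\left(54,-126 \right)} = \frac{33928}{5227} - \frac{1}{13} = \frac{435837}{67951}$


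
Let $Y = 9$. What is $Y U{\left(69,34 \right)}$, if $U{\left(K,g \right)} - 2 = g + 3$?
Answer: $351$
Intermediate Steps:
$U{\left(K,g \right)} = 5 + g$ ($U{\left(K,g \right)} = 2 + \left(g + 3\right) = 2 + \left(3 + g\right) = 5 + g$)
$Y U{\left(69,34 \right)} = 9 \left(5 + 34\right) = 9 \cdot 39 = 351$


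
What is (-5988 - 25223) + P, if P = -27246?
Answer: -58457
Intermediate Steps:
(-5988 - 25223) + P = (-5988 - 25223) - 27246 = -31211 - 27246 = -58457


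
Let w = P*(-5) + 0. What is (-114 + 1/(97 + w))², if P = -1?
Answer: 135187129/10404 ≈ 12994.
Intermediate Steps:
w = 5 (w = -1*(-5) + 0 = 5 + 0 = 5)
(-114 + 1/(97 + w))² = (-114 + 1/(97 + 5))² = (-114 + 1/102)² = (-11627/102)² = 135187129/10404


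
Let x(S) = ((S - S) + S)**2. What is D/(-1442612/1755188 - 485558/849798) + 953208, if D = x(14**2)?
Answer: 120227052857780016/129885897955 ≈ 9.2564e+5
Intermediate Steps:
x(S) = S**2 (x(S) = (0 + S)**2 = S**2)
D = 38416 (D = (14**2)**2 = 196**2 = 38416)
D/(-1442612/1755188 - 485558/849798) + 953208 = 38416/(-1442612/1755188 - 485558/849798) + 953208 = 38416/(-1442612*1/1755188 - 485558*1/849798) + 953208 = 38416/(-360653/438797 - 242779/424899) + 953208 = 38416/(-259771795910/186444406503) + 953208 = 38416*(-186444406503/259771795910) + 953208 = -3581224160109624/129885897955 + 953208 = 120227052857780016/129885897955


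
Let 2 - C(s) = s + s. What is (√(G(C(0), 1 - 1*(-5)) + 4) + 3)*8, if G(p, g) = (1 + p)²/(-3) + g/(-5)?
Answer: 24 + 8*I*√5/5 ≈ 24.0 + 3.5777*I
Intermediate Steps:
C(s) = 2 - 2*s (C(s) = 2 - (s + s) = 2 - 2*s)
G(p, g) = -(1 + p)²/3 - g/5 (G(p, g) = (1 + p)²*(-⅓) + g*(-⅕) = -(1 + p)²/3 - g/5)
(√(G(C(0), 1 - 1*(-5)) + 4) + 3)*8 = (√((-(1 + (2 - 2*0))²/3 - (1 - 1*(-5))/5) + 4) + 3)*8 = (√((-(1 + (2 + 0))²/3 - (1 + 5)/5) + 4) + 3)*8 = (√((-(1 + 2)²/3 - ⅕*6) + 4) + 3)*8 = (√((-⅓*3² - 6/5) + 4) + 3)*8 = (√((-⅓*9 - 6/5) + 4) + 3)*8 = (√((-3 - 6/5) + 4) + 3)*8 = (√(-21/5 + 4) + 3)*8 = (√(-⅕) + 3)*8 = (I*√5/5 + 3)*8 = (3 + I*√5/5)*8 = 24 + 8*I*√5/5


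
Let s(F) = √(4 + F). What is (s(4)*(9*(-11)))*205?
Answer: -40590*√2 ≈ -57403.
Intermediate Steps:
(s(4)*(9*(-11)))*205 = (√(4 + 4)*(9*(-11)))*205 = (√8*(-99))*205 = ((2*√2)*(-99))*205 = -198*√2*205 = -40590*√2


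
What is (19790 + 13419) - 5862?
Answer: 27347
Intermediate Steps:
(19790 + 13419) - 5862 = 33209 - 5862 = 27347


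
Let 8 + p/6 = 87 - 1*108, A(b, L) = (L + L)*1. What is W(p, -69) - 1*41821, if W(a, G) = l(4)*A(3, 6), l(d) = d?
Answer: -41773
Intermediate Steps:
A(b, L) = 2*L (A(b, L) = (2*L)*1 = 2*L)
p = -174 (p = -48 + 6*(87 - 1*108) = -48 + 6*(87 - 108) = -48 + 6*(-21) = -48 - 126 = -174)
W(a, G) = 48 (W(a, G) = 4*(2*6) = 4*12 = 48)
W(p, -69) - 1*41821 = 48 - 1*41821 = 48 - 41821 = -41773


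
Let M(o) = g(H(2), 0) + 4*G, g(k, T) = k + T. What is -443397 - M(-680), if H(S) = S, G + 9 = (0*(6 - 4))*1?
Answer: -443363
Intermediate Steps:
G = -9 (G = -9 + (0*(6 - 4))*1 = -9 + (0*2)*1 = -9 + 0*1 = -9 + 0 = -9)
g(k, T) = T + k
M(o) = -34 (M(o) = (0 + 2) + 4*(-9) = 2 - 36 = -34)
-443397 - M(-680) = -443397 - 1*(-34) = -443397 + 34 = -443363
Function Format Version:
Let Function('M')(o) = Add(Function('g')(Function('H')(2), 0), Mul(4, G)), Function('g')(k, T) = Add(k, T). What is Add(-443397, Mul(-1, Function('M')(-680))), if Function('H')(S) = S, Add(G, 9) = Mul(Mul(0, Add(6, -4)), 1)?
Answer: -443363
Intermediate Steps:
G = -9 (G = Add(-9, Mul(Mul(0, Add(6, -4)), 1)) = Add(-9, Mul(Mul(0, 2), 1)) = Add(-9, Mul(0, 1)) = Add(-9, 0) = -9)
Function('g')(k, T) = Add(T, k)
Function('M')(o) = -34 (Function('M')(o) = Add(Add(0, 2), Mul(4, -9)) = Add(2, -36) = -34)
Add(-443397, Mul(-1, Function('M')(-680))) = Add(-443397, Mul(-1, -34)) = Add(-443397, 34) = -443363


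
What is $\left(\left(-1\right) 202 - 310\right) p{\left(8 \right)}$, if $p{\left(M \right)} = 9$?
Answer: $-4608$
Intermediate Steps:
$\left(\left(-1\right) 202 - 310\right) p{\left(8 \right)} = \left(\left(-1\right) 202 - 310\right) 9 = \left(-202 - 310\right) 9 = \left(-512\right) 9 = -4608$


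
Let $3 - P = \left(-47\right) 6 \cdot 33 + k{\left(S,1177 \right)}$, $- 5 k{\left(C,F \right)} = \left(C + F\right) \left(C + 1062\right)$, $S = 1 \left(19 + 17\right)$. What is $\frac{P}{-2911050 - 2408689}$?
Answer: $- \frac{1378419}{26598695} \approx -0.051823$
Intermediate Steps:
$S = 36$ ($S = 1 \cdot 36 = 36$)
$k{\left(C,F \right)} = - \frac{\left(1062 + C\right) \left(C + F\right)}{5}$ ($k{\left(C,F \right)} = - \frac{\left(C + F\right) \left(C + 1062\right)}{5} = - \frac{\left(C + F\right) \left(1062 + C\right)}{5} = - \frac{\left(1062 + C\right) \left(C + F\right)}{5}$)
$P = \frac{1378419}{5}$ ($P = 3 - \left(\left(-47\right) 6 \cdot 33 - \left(\frac{1288206}{5} + \frac{1296}{5} + \frac{42372}{5}\right)\right) = 3 - \left(\left(-282\right) 33 - \frac{1331874}{5}\right) = 3 - \left(-9306 - \frac{1331874}{5}\right) = 3 - - \frac{1378404}{5} = 3 + \frac{1378404}{5} = \frac{1378419}{5} \approx 2.7568 \cdot 10^{5}$)
$\frac{P}{-2911050 - 2408689} = \frac{1378419}{5 \left(-2911050 - 2408689\right)} = \frac{1378419}{5 \left(-5319739\right)} = \frac{1378419}{5} \left(- \frac{1}{5319739}\right) = - \frac{1378419}{26598695}$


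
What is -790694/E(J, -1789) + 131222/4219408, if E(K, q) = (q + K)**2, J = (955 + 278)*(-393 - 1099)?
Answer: 222475130785042299/7153681434193685000 ≈ 0.031099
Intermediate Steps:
J = -1839636 (J = 1233*(-1492) = -1839636)
E(K, q) = (K + q)**2
-790694/E(J, -1789) + 131222/4219408 = -790694/(-1839636 - 1789)**2 + 131222/4219408 = -790694/((-1841425)**2) + 131222*(1/4219408) = -790694/3390846030625 + 65611/2109704 = 222475130785042299/7153681434193685000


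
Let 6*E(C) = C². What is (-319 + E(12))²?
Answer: 87025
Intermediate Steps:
E(C) = C²/6
(-319 + E(12))² = (-319 + (⅙)*12²)² = (-319 + (⅙)*144)² = (-319 + 24)² = (-295)² = 87025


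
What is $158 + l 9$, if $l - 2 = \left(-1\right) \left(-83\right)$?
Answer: $923$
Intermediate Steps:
$l = 85$ ($l = 2 - -83 = 2 + 83 = 85$)
$158 + l 9 = 158 + 85 \cdot 9 = 158 + 765 = 923$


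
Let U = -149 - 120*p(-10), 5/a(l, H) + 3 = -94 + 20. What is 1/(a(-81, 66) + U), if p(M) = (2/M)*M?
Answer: -77/29958 ≈ -0.0025703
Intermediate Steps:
a(l, H) = -5/77 (a(l, H) = 5/(-3 + (-94 + 20)) = 5/(-3 - 74) = 5/(-77) = 5*(-1/77) = -5/77)
p(M) = 2
U = -389 (U = -149 - 120*2 = -149 - 240 = -389)
1/(a(-81, 66) + U) = 1/(-5/77 - 389) = 1/(-29958/77) = -77/29958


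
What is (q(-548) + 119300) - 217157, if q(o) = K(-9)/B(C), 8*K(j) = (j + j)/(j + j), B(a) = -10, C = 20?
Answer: -7828561/80 ≈ -97857.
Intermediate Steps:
K(j) = ⅛ (K(j) = ((j + j)/(j + j))/8 = ((2*j)/((2*j)))/8 = ((2*j)*(1/(2*j)))/8 = (⅛)*1 = ⅛)
q(o) = -1/80 (q(o) = (⅛)/(-10) = (⅛)*(-⅒) = -1/80)
(q(-548) + 119300) - 217157 = (-1/80 + 119300) - 217157 = 9543999/80 - 217157 = -7828561/80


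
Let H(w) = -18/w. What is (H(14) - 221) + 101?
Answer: -849/7 ≈ -121.29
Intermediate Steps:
(H(14) - 221) + 101 = (-18/14 - 221) + 101 = (-18*1/14 - 221) + 101 = (-9/7 - 221) + 101 = -1556/7 + 101 = -849/7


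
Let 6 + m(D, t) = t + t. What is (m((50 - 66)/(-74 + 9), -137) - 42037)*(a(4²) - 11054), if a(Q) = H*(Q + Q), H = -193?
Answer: 729121910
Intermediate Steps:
m(D, t) = -6 + 2*t (m(D, t) = -6 + (t + t) = -6 + 2*t)
a(Q) = -386*Q (a(Q) = -193*(Q + Q) = -386*Q)
(m((50 - 66)/(-74 + 9), -137) - 42037)*(a(4²) - 11054) = ((-6 + 2*(-137)) - 42037)*(-386*4² - 11054) = ((-6 - 274) - 42037)*(-386*16 - 11054) = (-280 - 42037)*(-6176 - 11054) = -42317*(-17230) = 729121910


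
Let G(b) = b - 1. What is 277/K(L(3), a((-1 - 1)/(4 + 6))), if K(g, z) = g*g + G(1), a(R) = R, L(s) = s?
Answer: 277/9 ≈ 30.778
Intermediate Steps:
G(b) = -1 + b
K(g, z) = g² (K(g, z) = g*g + (-1 + 1) = g² + 0 = g²)
277/K(L(3), a((-1 - 1)/(4 + 6))) = 277/(3²) = 277/9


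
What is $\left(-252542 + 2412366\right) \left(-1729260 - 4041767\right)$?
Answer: $-12464402619248$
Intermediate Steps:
$\left(-252542 + 2412366\right) \left(-1729260 - 4041767\right) = 2159824 \left(-5771027\right) = -12464402619248$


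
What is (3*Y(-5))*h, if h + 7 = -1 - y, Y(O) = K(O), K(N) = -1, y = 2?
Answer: 30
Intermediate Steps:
Y(O) = -1
h = -10 (h = -7 + (-1 - 1*2) = -7 + (-1 - 2) = -7 - 3 = -10)
(3*Y(-5))*h = (3*(-1))*(-10) = -3*(-10) = 30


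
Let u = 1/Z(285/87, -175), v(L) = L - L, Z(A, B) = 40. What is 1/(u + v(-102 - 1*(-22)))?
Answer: 40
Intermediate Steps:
v(L) = 0
u = 1/40 ≈ 0.025000
1/(u + v(-102 - 1*(-22))) = 1/(1/40 + 0) = 1/(1/40) = 40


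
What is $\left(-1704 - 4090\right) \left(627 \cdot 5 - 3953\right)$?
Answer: $4739492$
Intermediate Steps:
$\left(-1704 - 4090\right) \left(627 \cdot 5 - 3953\right) = - 5794 \left(3135 - 3953\right) = \left(-5794\right) \left(-818\right) = 4739492$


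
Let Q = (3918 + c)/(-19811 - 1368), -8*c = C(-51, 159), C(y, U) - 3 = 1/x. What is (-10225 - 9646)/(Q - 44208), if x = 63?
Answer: 106053673068/235943857705 ≈ 0.44949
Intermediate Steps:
C(y, U) = 190/63 (C(y, U) = 3 + 1/63 = 190/63)
c = -95/252 (c = -⅛*190/63 = -95/252 ≈ -0.37698)
Q = -987241/5337108 (Q = (3918 - 95/252)/(-19811 - 1368) = (987241/252)/(-21179) = (987241/252)*(-1/21179) = -987241/5337108 ≈ -0.18498)
(-10225 - 9646)/(Q - 44208) = (-10225 - 9646)/(-987241/5337108 - 44208) = -19871/(-235943857705/5337108) = -19871*(-5337108/235943857705) = 106053673068/235943857705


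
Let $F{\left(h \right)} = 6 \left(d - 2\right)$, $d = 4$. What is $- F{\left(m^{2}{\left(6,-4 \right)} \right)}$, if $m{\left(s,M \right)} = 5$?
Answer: $-12$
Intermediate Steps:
$F{\left(h \right)} = 12$ ($F{\left(h \right)} = 6 \left(4 - 2\right) = 6 \cdot 2 = 12$)
$- F{\left(m^{2}{\left(6,-4 \right)} \right)} = \left(-1\right) 12 = -12$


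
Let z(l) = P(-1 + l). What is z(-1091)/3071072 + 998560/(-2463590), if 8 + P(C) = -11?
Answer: -306669646453/756586226848 ≈ -0.40533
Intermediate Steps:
P(C) = -19 (P(C) = -8 - 11 = -19)
z(l) = -19
z(-1091)/3071072 + 998560/(-2463590) = -19/3071072 + 998560/(-2463590) = -19*1/3071072 + 998560*(-1/2463590) = -19/3071072 - 99856/246359 = -306669646453/756586226848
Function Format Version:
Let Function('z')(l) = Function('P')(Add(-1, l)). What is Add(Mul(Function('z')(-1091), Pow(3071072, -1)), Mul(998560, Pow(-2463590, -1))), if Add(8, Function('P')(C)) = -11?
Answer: Rational(-306669646453, 756586226848) ≈ -0.40533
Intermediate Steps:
Function('P')(C) = -19 (Function('P')(C) = Add(-8, -11) = -19)
Function('z')(l) = -19
Add(Mul(Function('z')(-1091), Pow(3071072, -1)), Mul(998560, Pow(-2463590, -1))) = Add(Mul(-19, Pow(3071072, -1)), Mul(998560, Pow(-2463590, -1))) = Add(Mul(-19, Rational(1, 3071072)), Mul(998560, Rational(-1, 2463590))) = Add(Rational(-19, 3071072), Rational(-99856, 246359)) = Rational(-306669646453, 756586226848)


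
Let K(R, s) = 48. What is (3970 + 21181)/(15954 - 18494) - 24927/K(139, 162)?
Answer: -5376819/10160 ≈ -529.21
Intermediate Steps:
(3970 + 21181)/(15954 - 18494) - 24927/K(139, 162) = (3970 + 21181)/(15954 - 18494) - 24927/48 = 25151/(-2540) - 24927*1/48 = 25151*(-1/2540) - 8309/16 = -25151/2540 - 8309/16 = -5376819/10160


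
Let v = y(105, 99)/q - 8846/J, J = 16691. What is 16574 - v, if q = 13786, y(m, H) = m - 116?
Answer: 3813834770881/230102126 ≈ 16575.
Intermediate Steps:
y(m, H) = -116 + m
v = -122134557/230102126 (v = (-116 + 105)/13786 - 8846/16691 = -11*1/13786 - 8846*1/16691 = -11/13786 - 8846/16691 = -122134557/230102126 ≈ -0.53078)
16574 - v = 16574 - 1*(-122134557/230102126) = 16574 + 122134557/230102126 = 3813834770881/230102126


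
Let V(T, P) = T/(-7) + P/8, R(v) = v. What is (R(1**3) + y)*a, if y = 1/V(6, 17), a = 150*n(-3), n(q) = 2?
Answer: 38100/71 ≈ 536.62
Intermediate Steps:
V(T, P) = -T/7 + P/8 (V(T, P) = T*(-1/7) + P*(1/8) = -T/7 + P/8)
a = 300 (a = 150*2 = 300)
y = 56/71 (y = 1/(-1/7*6 + (1/8)*17) = 1/(-6/7 + 17/8) = 1/(71/56) = 56/71 ≈ 0.78873)
(R(1**3) + y)*a = (1**3 + 56/71)*300 = (1 + 56/71)*300 = (127/71)*300 = 38100/71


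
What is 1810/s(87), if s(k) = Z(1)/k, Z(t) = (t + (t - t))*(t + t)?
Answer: 78735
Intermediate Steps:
Z(t) = 2*t² (Z(t) = (t + 0)*(2*t) = t*(2*t) = 2*t²)
s(k) = 2/k (s(k) = (2*1²)/k = (2*1)/k = 2/k)
1810/s(87) = 1810/((2/87)) = 1810/((2*(1/87))) = 1810/(2/87) = 1810*(87/2) = 78735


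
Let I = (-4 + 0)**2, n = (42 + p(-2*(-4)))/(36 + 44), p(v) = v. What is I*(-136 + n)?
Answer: -2166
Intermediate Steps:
n = 5/8 (n = (42 - 2*(-4))/(36 + 44) = (42 + 8)/80 = 50*(1/80) = 5/8 ≈ 0.62500)
I = 16 (I = (-4)**2 = 16)
I*(-136 + n) = 16*(-136 + 5/8) = 16*(-1083/8) = -2166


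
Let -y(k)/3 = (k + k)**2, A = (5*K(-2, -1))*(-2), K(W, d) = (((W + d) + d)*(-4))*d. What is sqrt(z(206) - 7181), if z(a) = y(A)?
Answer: I*sqrt(314381) ≈ 560.7*I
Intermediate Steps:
K(W, d) = d*(-8*d - 4*W) (K(W, d) = ((W + 2*d)*(-4))*d = (-8*d - 4*W)*d = d*(-8*d - 4*W))
A = 160 (A = (5*(-4*(-1)*(-2 + 2*(-1))))*(-2) = (5*(-4*(-1)*(-2 - 2)))*(-2) = (5*(-4*(-1)*(-4)))*(-2) = (5*(-16))*(-2) = -80*(-2) = 160)
y(k) = -12*k**2 (y(k) = -3*(k + k)**2 = -3*4*k**2 = -12*k**2)
z(a) = -307200 (z(a) = -12*160**2 = -12*25600 = -307200)
sqrt(z(206) - 7181) = sqrt(-307200 - 7181) = sqrt(-314381) = I*sqrt(314381)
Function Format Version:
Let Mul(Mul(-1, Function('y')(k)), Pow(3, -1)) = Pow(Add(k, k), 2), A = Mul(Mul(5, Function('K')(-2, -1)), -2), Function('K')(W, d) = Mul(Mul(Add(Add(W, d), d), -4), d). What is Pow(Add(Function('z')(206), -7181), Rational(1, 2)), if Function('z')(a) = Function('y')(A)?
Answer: Mul(I, Pow(314381, Rational(1, 2))) ≈ Mul(560.70, I)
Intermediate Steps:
Function('K')(W, d) = Mul(d, Add(Mul(-8, d), Mul(-4, W))) (Function('K')(W, d) = Mul(Mul(Add(W, Mul(2, d)), -4), d) = Mul(Add(Mul(-8, d), Mul(-4, W)), d) = Mul(d, Add(Mul(-8, d), Mul(-4, W))))
A = 160 (A = Mul(Mul(5, Mul(-4, -1, Add(-2, Mul(2, -1)))), -2) = Mul(Mul(5, Mul(-4, -1, Add(-2, -2))), -2) = Mul(Mul(5, Mul(-4, -1, -4)), -2) = Mul(Mul(5, -16), -2) = Mul(-80, -2) = 160)
Function('y')(k) = Mul(-12, Pow(k, 2)) (Function('y')(k) = Mul(-3, Pow(Add(k, k), 2)) = Mul(-3, Pow(Mul(2, k), 2)) = Mul(-3, Mul(4, Pow(k, 2))) = Mul(-12, Pow(k, 2)))
Function('z')(a) = -307200 (Function('z')(a) = Mul(-12, Pow(160, 2)) = Mul(-12, 25600) = -307200)
Pow(Add(Function('z')(206), -7181), Rational(1, 2)) = Pow(Add(-307200, -7181), Rational(1, 2)) = Pow(-314381, Rational(1, 2)) = Mul(I, Pow(314381, Rational(1, 2)))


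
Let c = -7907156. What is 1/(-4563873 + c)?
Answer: -1/12471029 ≈ -8.0186e-8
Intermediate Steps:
1/(-4563873 + c) = 1/(-4563873 - 7907156) = 1/(-12471029) = -1/12471029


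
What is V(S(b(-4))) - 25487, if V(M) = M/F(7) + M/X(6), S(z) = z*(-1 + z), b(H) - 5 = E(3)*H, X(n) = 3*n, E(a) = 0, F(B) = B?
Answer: -1605431/63 ≈ -25483.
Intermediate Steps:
b(H) = 5 (b(H) = 5 + 0*H = 5 + 0 = 5)
V(M) = 25*M/126 (V(M) = M/7 + M/((3*6)) = M*(⅐) + M/18 = M/7 + M*(1/18) = M/7 + M/18 = 25*M/126)
V(S(b(-4))) - 25487 = 25*(5*(-1 + 5))/126 - 25487 = 25*(5*4)/126 - 25487 = (25/126)*20 - 25487 = 250/63 - 25487 = -1605431/63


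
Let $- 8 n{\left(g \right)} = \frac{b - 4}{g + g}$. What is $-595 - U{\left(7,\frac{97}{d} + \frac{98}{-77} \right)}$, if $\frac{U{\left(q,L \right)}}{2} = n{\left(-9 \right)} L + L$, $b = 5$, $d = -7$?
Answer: $- \frac{3129755}{5544} \approx -564.53$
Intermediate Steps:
$n{\left(g \right)} = - \frac{1}{16 g}$ ($n{\left(g \right)} = - \frac{\left(5 - 4\right) \frac{1}{g + g}}{8} = - \frac{1 \frac{1}{2 g}}{8} = - \frac{\frac{1}{2} \frac{1}{g}}{8} = - \frac{1}{16 g}$)
$U{\left(q,L \right)} = \frac{145 L}{72}$ ($U{\left(q,L \right)} = 2 \left(- \frac{1}{16 \left(-9\right)} L + L\right) = 2 \left(\left(- \frac{1}{16}\right) \left(- \frac{1}{9}\right) L + L\right) = 2 \left(\frac{L}{144} + L\right) = 2 \frac{145 L}{144} = \frac{145 L}{72}$)
$-595 - U{\left(7,\frac{97}{d} + \frac{98}{-77} \right)} = -595 - \frac{145 \left(\frac{97}{-7} + \frac{98}{-77}\right)}{72} = -595 - \frac{145 \left(97 \left(- \frac{1}{7}\right) + 98 \left(- \frac{1}{77}\right)\right)}{72} = -595 - \frac{145 \left(- \frac{97}{7} - \frac{14}{11}\right)}{72} = -595 - \frac{145}{72} \left(- \frac{1165}{77}\right) = -595 - - \frac{168925}{5544} = -595 + \frac{168925}{5544} = - \frac{3129755}{5544}$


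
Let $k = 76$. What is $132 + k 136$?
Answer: $10468$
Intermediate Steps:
$132 + k 136 = 132 + 76 \cdot 136 = 132 + 10336 = 10468$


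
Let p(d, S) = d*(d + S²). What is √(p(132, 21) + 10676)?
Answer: 2*√21578 ≈ 293.79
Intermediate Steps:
√(p(132, 21) + 10676) = √(132*(132 + 21²) + 10676) = √(132*(132 + 441) + 10676) = √(132*573 + 10676) = √(75636 + 10676) = √86312 = 2*√21578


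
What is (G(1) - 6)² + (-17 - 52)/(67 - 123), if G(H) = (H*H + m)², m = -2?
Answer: 1469/56 ≈ 26.232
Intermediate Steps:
G(H) = (-2 + H²)² (G(H) = (H*H - 2)² = (H² - 2)² = (-2 + H²)²)
(G(1) - 6)² + (-17 - 52)/(67 - 123) = ((-2 + 1²)² - 6)² + (-17 - 52)/(67 - 123) = ((-2 + 1)² - 6)² - 69/(-56) = ((-1)² - 6)² - 69*(-1/56) = (1 - 6)² + 69/56 = (-5)² + 69/56 = 25 + 69/56 = 1469/56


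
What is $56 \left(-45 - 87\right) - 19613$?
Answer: $-27005$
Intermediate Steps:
$56 \left(-45 - 87\right) - 19613 = 56 \left(-132\right) - 19613 = -7392 - 19613 = -27005$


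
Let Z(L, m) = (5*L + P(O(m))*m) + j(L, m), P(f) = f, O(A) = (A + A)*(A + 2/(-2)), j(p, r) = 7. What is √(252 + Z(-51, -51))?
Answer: 10*I*√2705 ≈ 520.1*I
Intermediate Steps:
O(A) = 2*A*(-1 + A) (O(A) = (2*A)*(A + 2*(-½)) = (2*A)*(A - 1) = (2*A)*(-1 + A) = 2*A*(-1 + A))
Z(L, m) = 7 + 5*L + 2*m²*(-1 + m) (Z(L, m) = (5*L + (2*m*(-1 + m))*m) + 7 = (5*L + 2*m²*(-1 + m)) + 7 = 7 + 5*L + 2*m²*(-1 + m))
√(252 + Z(-51, -51)) = √(252 + (7 + 5*(-51) + 2*(-51)²*(-1 - 51))) = √(252 + (7 - 255 + 2*2601*(-52))) = √(252 + (7 - 255 - 270504)) = √(252 - 270752) = √(-270500) = 10*I*√2705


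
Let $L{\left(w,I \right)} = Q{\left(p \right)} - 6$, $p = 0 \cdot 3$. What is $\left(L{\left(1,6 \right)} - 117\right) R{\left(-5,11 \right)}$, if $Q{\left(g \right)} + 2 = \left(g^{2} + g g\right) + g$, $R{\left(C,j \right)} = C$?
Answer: $625$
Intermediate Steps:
$p = 0$
$Q{\left(g \right)} = -2 + g + 2 g^{2}$ ($Q{\left(g \right)} = -2 + \left(\left(g^{2} + g g\right) + g\right) = -2 + \left(\left(g^{2} + g^{2}\right) + g\right) = -2 + \left(2 g^{2} + g\right) = -2 + \left(g + 2 g^{2}\right) = -2 + g + 2 g^{2}$)
$L{\left(w,I \right)} = -8$ ($L{\left(w,I \right)} = \left(-2 + 0 + 2 \cdot 0^{2}\right) - 6 = \left(-2 + 0 + 2 \cdot 0\right) - 6 = \left(-2 + 0 + 0\right) - 6 = -2 - 6 = -8$)
$\left(L{\left(1,6 \right)} - 117\right) R{\left(-5,11 \right)} = \left(-8 - 117\right) \left(-5\right) = \left(-125\right) \left(-5\right) = 625$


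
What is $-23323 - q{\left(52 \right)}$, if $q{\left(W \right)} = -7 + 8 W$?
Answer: $-23732$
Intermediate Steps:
$-23323 - q{\left(52 \right)} = -23323 - \left(-7 + 8 \cdot 52\right) = -23323 - \left(-7 + 416\right) = -23323 - 409 = -23732$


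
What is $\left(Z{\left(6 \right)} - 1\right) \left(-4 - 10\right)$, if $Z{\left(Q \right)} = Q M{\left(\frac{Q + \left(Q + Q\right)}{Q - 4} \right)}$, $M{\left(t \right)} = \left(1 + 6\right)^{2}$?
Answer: $-4102$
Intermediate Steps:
$M{\left(t \right)} = 49$ ($M{\left(t \right)} = 7^{2} = 49$)
$Z{\left(Q \right)} = 49 Q$ ($Z{\left(Q \right)} = Q 49 = 49 Q$)
$\left(Z{\left(6 \right)} - 1\right) \left(-4 - 10\right) = \left(49 \cdot 6 - 1\right) \left(-4 - 10\right) = \left(294 - 1\right) \left(-4 - 10\right) = 293 \left(-14\right) = -4102$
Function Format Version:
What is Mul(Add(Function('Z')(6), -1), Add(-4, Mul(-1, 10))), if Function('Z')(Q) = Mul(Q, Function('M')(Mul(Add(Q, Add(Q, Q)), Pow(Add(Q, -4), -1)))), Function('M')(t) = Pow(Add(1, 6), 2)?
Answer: -4102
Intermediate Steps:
Function('M')(t) = 49 (Function('M')(t) = Pow(7, 2) = 49)
Function('Z')(Q) = Mul(49, Q) (Function('Z')(Q) = Mul(Q, 49) = Mul(49, Q))
Mul(Add(Function('Z')(6), -1), Add(-4, Mul(-1, 10))) = Mul(Add(Mul(49, 6), -1), Add(-4, Mul(-1, 10))) = Mul(Add(294, -1), Add(-4, -10)) = Mul(293, -14) = -4102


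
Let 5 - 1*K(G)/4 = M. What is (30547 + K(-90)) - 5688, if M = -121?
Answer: 25363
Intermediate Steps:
K(G) = 504 (K(G) = 20 - 4*(-121) = 20 + 484 = 504)
(30547 + K(-90)) - 5688 = (30547 + 504) - 5688 = 31051 - 5688 = 25363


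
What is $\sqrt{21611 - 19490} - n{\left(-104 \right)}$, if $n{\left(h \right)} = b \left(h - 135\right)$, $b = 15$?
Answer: $3585 + \sqrt{2121} \approx 3631.1$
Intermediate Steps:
$n{\left(h \right)} = -2025 + 15 h$ ($n{\left(h \right)} = 15 \left(h - 135\right) = 15 \left(-135 + h\right) = -2025 + 15 h$)
$\sqrt{21611 - 19490} - n{\left(-104 \right)} = \sqrt{21611 - 19490} - \left(-2025 + 15 \left(-104\right)\right) = \sqrt{2121} - \left(-2025 - 1560\right) = \sqrt{2121} - -3585 = \sqrt{2121} + 3585 = 3585 + \sqrt{2121}$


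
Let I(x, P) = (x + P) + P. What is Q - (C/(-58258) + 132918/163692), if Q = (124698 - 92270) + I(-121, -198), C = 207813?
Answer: 12680888755877/397348689 ≈ 31914.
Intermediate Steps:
I(x, P) = x + 2*P (I(x, P) = (P + x) + P = x + 2*P)
Q = 31911 (Q = (124698 - 92270) + (-121 + 2*(-198)) = 32428 + (-121 - 396) = 32428 - 517 = 31911)
Q - (C/(-58258) + 132918/163692) = 31911 - (207813/(-58258) + 132918/163692) = 31911 - (207813*(-1/58258) + 132918*(1/163692)) = 31911 - (-207813/58258 + 22153/27282) = 31911 - 1*(-1094741198/397348689) = 31911 + 1094741198/397348689 = 12680888755877/397348689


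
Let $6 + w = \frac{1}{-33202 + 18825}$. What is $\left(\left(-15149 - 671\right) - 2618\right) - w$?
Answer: $- \frac{264996863}{14377} \approx -18432.0$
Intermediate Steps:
$w = - \frac{86263}{14377}$ ($w = -6 + \frac{1}{-33202 + 18825} = -6 + \frac{1}{-14377} = -6 - \frac{1}{14377} = - \frac{86263}{14377} \approx -6.0001$)
$\left(\left(-15149 - 671\right) - 2618\right) - w = \left(\left(-15149 - 671\right) - 2618\right) - - \frac{86263}{14377} = \left(-15820 - 2618\right) + \frac{86263}{14377} = -18438 + \frac{86263}{14377} = - \frac{264996863}{14377}$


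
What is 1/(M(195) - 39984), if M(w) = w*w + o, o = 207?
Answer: -1/1752 ≈ -0.00057078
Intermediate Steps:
M(w) = 207 + w² (M(w) = w*w + 207 = w² + 207 = 207 + w²)
1/(M(195) - 39984) = 1/((207 + 195²) - 39984) = 1/((207 + 38025) - 39984) = 1/(38232 - 39984) = 1/(-1752) = -1/1752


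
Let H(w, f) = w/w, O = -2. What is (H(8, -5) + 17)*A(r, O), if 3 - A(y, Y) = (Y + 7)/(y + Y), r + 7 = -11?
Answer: 117/2 ≈ 58.500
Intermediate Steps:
H(w, f) = 1
r = -18 (r = -7 - 11 = -18)
A(y, Y) = 3 - (7 + Y)/(Y + y) (A(y, Y) = 3 - (Y + 7)/(y + Y) = 3 - (7 + Y)/(Y + y))
(H(8, -5) + 17)*A(r, O) = (1 + 17)*((-7 + 2*(-2) + 3*(-18))/(-2 - 18)) = 18*((-7 - 4 - 54)/(-20)) = 18*(-1/20*(-65)) = 18*(13/4) = 117/2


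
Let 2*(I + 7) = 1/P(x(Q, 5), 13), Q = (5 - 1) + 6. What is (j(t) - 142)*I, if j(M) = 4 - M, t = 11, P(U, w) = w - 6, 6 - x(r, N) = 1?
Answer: 14453/14 ≈ 1032.4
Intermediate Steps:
Q = 10 (Q = 4 + 6 = 10)
x(r, N) = 5 (x(r, N) = 6 - 1*1 = 6 - 1 = 5)
P(U, w) = -6 + w
I = -97/14 (I = -7 + 1/(2*(-6 + 13)) = -7 + (1/2)/7 = -7 + (1/2)*(1/7) = -7 + 1/14 = -97/14 ≈ -6.9286)
(j(t) - 142)*I = ((4 - 1*11) - 142)*(-97/14) = ((4 - 11) - 142)*(-97/14) = (-7 - 142)*(-97/14) = -149*(-97/14) = 14453/14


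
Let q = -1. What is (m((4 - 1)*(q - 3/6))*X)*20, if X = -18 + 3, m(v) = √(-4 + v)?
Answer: -150*I*√34 ≈ -874.64*I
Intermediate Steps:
X = -15
(m((4 - 1)*(q - 3/6))*X)*20 = (√(-4 + (4 - 1)*(-1 - 3/6))*(-15))*20 = (√(-4 + 3*(-1 - 3*⅙))*(-15))*20 = (√(-4 + 3*(-1 - ½))*(-15))*20 = (√(-4 + 3*(-3/2))*(-15))*20 = (√(-4 - 9/2)*(-15))*20 = (√(-17/2)*(-15))*20 = ((I*√34/2)*(-15))*20 = -15*I*√34/2*20 = -150*I*√34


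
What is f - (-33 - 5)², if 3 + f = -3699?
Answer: -5146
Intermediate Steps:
f = -3702 (f = -3 - 3699 = -3702)
f - (-33 - 5)² = -3702 - (-33 - 5)² = -3702 - 1*(-38)² = -3702 - 1*1444 = -3702 - 1444 = -5146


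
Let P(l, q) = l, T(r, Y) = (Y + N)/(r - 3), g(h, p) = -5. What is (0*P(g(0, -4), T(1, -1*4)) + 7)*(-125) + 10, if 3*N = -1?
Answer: -865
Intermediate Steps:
N = -⅓ (N = (⅓)*(-1) = -⅓ ≈ -0.33333)
T(r, Y) = (-⅓ + Y)/(-3 + r) (T(r, Y) = (Y - ⅓)/(r - 3) = (-⅓ + Y)/(-3 + r))
(0*P(g(0, -4), T(1, -1*4)) + 7)*(-125) + 10 = (0*(-5) + 7)*(-125) + 10 = (0 + 7)*(-125) + 10 = 7*(-125) + 10 = -875 + 10 = -865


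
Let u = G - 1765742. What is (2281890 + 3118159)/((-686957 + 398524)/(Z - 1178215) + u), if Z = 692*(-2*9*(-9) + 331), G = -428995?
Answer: -4520159615891/1837124070050 ≈ -2.4605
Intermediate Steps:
Z = 341156 (Z = 692*(-18*(-9) + 331) = 692*(162 + 331) = 692*493 = 341156)
u = -2194737 (u = -428995 - 1765742 = -2194737)
(2281890 + 3118159)/((-686957 + 398524)/(Z - 1178215) + u) = (2281890 + 3118159)/((-686957 + 398524)/(341156 - 1178215) - 2194737) = 5400049/(-288433/(-837059) - 2194737) = 5400049/(-288433*(-1/837059) - 2194737) = 5400049/(288433/837059 - 2194737) = 5400049/(-1837124070050/837059) = 5400049*(-837059/1837124070050) = -4520159615891/1837124070050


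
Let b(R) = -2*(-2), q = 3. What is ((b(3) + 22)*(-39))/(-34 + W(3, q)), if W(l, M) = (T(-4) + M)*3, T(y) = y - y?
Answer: 1014/25 ≈ 40.560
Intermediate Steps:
T(y) = 0
b(R) = 4
W(l, M) = 3*M (W(l, M) = (0 + M)*3 = M*3 = 3*M)
((b(3) + 22)*(-39))/(-34 + W(3, q)) = ((4 + 22)*(-39))/(-34 + 3*3) = (26*(-39))/(-34 + 9) = -1014/(-25) = -1014*(-1/25) = 1014/25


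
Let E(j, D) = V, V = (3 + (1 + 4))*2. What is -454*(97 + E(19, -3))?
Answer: -51302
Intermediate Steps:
V = 16 (V = (3 + 5)*2 = 8*2 = 16)
E(j, D) = 16
-454*(97 + E(19, -3)) = -454*(97 + 16) = -454*113 = -51302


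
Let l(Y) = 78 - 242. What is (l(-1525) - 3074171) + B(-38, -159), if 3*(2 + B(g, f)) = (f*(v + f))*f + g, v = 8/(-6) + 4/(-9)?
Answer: -4429224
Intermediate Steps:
l(Y) = -164
v = -16/9 (v = 8*(-1/6) + 4*(-1/9) = -4/3 - 4/9 = -16/9 ≈ -1.7778)
B(g, f) = -2 + g/3 + f**2*(-16/9 + f)/3 (B(g, f) = -2 + ((f*(-16/9 + f))*f + g)/3 = -2 + (f**2*(-16/9 + f) + g)/3 = -2 + (g + f**2*(-16/9 + f))/3 = -2 + (g/3 + f**2*(-16/9 + f)/3) = -2 + g/3 + f**2*(-16/9 + f)/3)
(l(-1525) - 3074171) + B(-38, -159) = (-164 - 3074171) + (-2 - 16/27*(-159)**2 + (1/3)*(-38) + (1/3)*(-159)**3) = -3074335 + (-2 - 16/27*25281 - 38/3 + (1/3)*(-4019679)) = -3074335 + (-2 - 44944/3 - 38/3 - 1339893) = -3074335 - 1354889 = -4429224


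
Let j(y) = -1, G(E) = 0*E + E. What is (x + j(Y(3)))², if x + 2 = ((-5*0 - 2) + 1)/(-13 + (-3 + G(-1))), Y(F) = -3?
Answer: 2500/289 ≈ 8.6505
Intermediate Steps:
G(E) = E (G(E) = 0 + E = E)
x = -33/17 (x = -2 + ((-5*0 - 2) + 1)/(-13 + (-3 - 1)) = -2 + ((0 - 2) + 1)/(-13 - 4) = -2 + (-2 + 1)/(-17) = -2 - 1*(-1/17) = -2 + 1/17 = -33/17 ≈ -1.9412)
(x + j(Y(3)))² = (-33/17 - 1)² = (-50/17)² = 2500/289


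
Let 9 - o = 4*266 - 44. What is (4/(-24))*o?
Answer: 337/2 ≈ 168.50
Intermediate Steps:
o = -1011 (o = 9 - (4*266 - 44) = 9 - (1064 - 44) = 9 - 1*1020 = 9 - 1020 = -1011)
(4/(-24))*o = (4/(-24))*(-1011) = (4*(-1/24))*(-1011) = -⅙*(-1011) = 337/2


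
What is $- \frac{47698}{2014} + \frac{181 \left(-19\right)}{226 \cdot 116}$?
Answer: $- \frac{628688457}{26399512} \approx -23.814$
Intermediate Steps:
$- \frac{47698}{2014} + \frac{181 \left(-19\right)}{226 \cdot 116} = \left(-47698\right) \frac{1}{2014} - \frac{3439}{26216} = - \frac{23849}{1007} - \frac{3439}{26216} = - \frac{628688457}{26399512}$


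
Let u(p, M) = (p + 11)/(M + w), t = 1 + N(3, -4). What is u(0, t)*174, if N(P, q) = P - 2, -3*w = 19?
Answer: -5742/13 ≈ -441.69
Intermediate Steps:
w = -19/3 (w = -⅓*19 = -19/3 ≈ -6.3333)
N(P, q) = -2 + P
t = 2 (t = 1 + (-2 + 3) = 1 + 1 = 2)
u(p, M) = (11 + p)/(-19/3 + M) (u(p, M) = (p + 11)/(M - 19/3) = (11 + p)/(-19/3 + M))
u(0, t)*174 = (3*(11 + 0)/(-19 + 3*2))*174 = (3*11/(-19 + 6))*174 = (3*11/(-13))*174 = (3*(-1/13)*11)*174 = -33/13*174 = -5742/13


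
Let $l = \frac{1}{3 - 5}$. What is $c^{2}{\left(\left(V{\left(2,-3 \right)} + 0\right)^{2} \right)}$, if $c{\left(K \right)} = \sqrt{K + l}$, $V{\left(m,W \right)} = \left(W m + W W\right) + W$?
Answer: $- \frac{1}{2} \approx -0.5$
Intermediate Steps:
$V{\left(m,W \right)} = W + W^{2} + W m$ ($V{\left(m,W \right)} = \left(W m + W^{2}\right) + W = \left(W^{2} + W m\right) + W = W + W^{2} + W m$)
$l = - \frac{1}{2}$ ($l = \frac{1}{-2} = - \frac{1}{2} \approx -0.5$)
$c{\left(K \right)} = \sqrt{- \frac{1}{2} + K}$ ($c{\left(K \right)} = \sqrt{K - \frac{1}{2}} = \sqrt{- \frac{1}{2} + K}$)
$c^{2}{\left(\left(V{\left(2,-3 \right)} + 0\right)^{2} \right)} = \left(\frac{\sqrt{-2 + 4 \left(- 3 \left(1 - 3 + 2\right) + 0\right)^{2}}}{2}\right)^{2} = \left(\frac{\sqrt{-2 + 4 \left(\left(-3\right) 0 + 0\right)^{2}}}{2}\right)^{2} = \left(\frac{\sqrt{-2 + 4 \left(0 + 0\right)^{2}}}{2}\right)^{2} = \left(\frac{\sqrt{-2 + 4 \cdot 0^{2}}}{2}\right)^{2} = \left(\frac{\sqrt{-2 + 4 \cdot 0}}{2}\right)^{2} = \left(\frac{\sqrt{-2 + 0}}{2}\right)^{2} = \left(\frac{\sqrt{-2}}{2}\right)^{2} = \left(\frac{i \sqrt{2}}{2}\right)^{2} = - \frac{1}{2}$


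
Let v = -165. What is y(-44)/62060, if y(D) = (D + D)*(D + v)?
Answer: 4598/15515 ≈ 0.29636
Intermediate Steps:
y(D) = 2*D*(-165 + D) (y(D) = (D + D)*(D - 165) = (2*D)*(-165 + D) = 2*D*(-165 + D))
y(-44)/62060 = (2*(-44)*(-165 - 44))/62060 = (2*(-44)*(-209))*(1/62060) = 18392*(1/62060) = 4598/15515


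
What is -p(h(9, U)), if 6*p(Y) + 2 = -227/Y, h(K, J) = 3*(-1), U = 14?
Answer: -221/18 ≈ -12.278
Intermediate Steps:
h(K, J) = -3
p(Y) = -⅓ - 227/(6*Y) (p(Y) = -⅓ + (-227/Y)/6 = -⅓ - 227/(6*Y))
-p(h(9, U)) = -(-227 - 2*(-3))/(6*(-3)) = -(-1)*(-227 + 6)/(6*3) = -(-1)*(-221)/(6*3) = -1*221/18 = -221/18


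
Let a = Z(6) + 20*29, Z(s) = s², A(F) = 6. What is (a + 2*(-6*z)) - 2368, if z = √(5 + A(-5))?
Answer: -1752 - 12*√11 ≈ -1791.8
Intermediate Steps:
z = √11 (z = √(5 + 6) = √11 ≈ 3.3166)
a = 616 (a = 6² + 20*29 = 36 + 580 = 616)
(a + 2*(-6*z)) - 2368 = (616 + 2*(-6*√11)) - 2368 = (616 - 12*√11) - 2368 = -1752 - 12*√11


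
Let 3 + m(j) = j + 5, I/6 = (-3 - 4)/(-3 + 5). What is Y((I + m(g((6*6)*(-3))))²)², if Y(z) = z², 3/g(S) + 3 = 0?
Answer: 25600000000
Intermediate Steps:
g(S) = -1 (g(S) = 3/(-3 + 0) = 3/(-3) = 3*(-⅓) = -1)
I = -21 (I = 6*((-3 - 4)/(-3 + 5)) = 6*(-7/2) = -21)
m(j) = 2 + j (m(j) = -3 + (j + 5) = -3 + (5 + j) = 2 + j)
Y((I + m(g((6*6)*(-3))))²)² = (((-21 + (2 - 1))²)²)² = (((-21 + 1)²)²)² = (((-20)²)²)² = (400²)² = 160000² = 25600000000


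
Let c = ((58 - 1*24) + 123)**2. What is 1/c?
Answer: 1/24649 ≈ 4.0570e-5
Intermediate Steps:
c = 24649 (c = ((58 - 24) + 123)**2 = (34 + 123)**2 = 157**2 = 24649)
1/c = 1/24649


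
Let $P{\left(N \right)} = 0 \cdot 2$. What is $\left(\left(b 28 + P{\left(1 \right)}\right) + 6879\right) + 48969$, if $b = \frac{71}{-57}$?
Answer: $\frac{3181348}{57} \approx 55813.0$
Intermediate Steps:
$P{\left(N \right)} = 0$
$b = - \frac{71}{57}$ ($b = 71 \left(- \frac{1}{57}\right) = - \frac{71}{57} \approx -1.2456$)
$\left(\left(b 28 + P{\left(1 \right)}\right) + 6879\right) + 48969 = \left(\left(\left(- \frac{71}{57}\right) 28 + 0\right) + 6879\right) + 48969 = \left(\left(- \frac{1988}{57} + 0\right) + 6879\right) + 48969 = \left(- \frac{1988}{57} + 6879\right) + 48969 = \frac{390115}{57} + 48969 = \frac{3181348}{57}$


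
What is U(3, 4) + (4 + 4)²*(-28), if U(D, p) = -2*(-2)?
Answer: -1788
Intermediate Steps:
U(D, p) = 4
U(3, 4) + (4 + 4)²*(-28) = 4 + (4 + 4)²*(-28) = 4 + 8²*(-28) = 4 + 64*(-28) = 4 - 1792 = -1788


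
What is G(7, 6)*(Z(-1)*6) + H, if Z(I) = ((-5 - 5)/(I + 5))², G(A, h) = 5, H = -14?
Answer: 347/2 ≈ 173.50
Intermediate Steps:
Z(I) = 100/(5 + I)² (Z(I) = (-10/(5 + I))² = 100/(5 + I)²)
G(7, 6)*(Z(-1)*6) + H = 5*((100/(5 - 1)²)*6) - 14 = 5*((100/4²)*6) - 14 = 5*((100*(1/16))*6) - 14 = 5*((25/4)*6) - 14 = 5*(75/2) - 14 = 375/2 - 14 = 347/2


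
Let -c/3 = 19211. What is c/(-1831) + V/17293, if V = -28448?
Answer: 944559181/31663483 ≈ 29.831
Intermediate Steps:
c = -57633 (c = -3*19211 = -57633)
c/(-1831) + V/17293 = -57633/(-1831) - 28448/17293 = -57633*(-1/1831) - 28448*1/17293 = 57633/1831 - 28448/17293 = 944559181/31663483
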